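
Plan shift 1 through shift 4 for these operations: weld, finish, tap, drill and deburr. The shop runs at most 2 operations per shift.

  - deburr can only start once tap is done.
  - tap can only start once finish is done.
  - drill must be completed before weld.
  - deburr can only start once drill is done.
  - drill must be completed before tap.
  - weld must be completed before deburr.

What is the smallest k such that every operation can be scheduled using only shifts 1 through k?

3

The precedence chain requires at least 3 distinct shifts.
With at most 2 per shift and 5 operations, at least 3 shifts are needed.
3 works (last occupied shift: shift 3): for example deburr -> shift 3; drill -> shift 1; tap -> shift 2; weld -> shift 2; finish -> shift 1.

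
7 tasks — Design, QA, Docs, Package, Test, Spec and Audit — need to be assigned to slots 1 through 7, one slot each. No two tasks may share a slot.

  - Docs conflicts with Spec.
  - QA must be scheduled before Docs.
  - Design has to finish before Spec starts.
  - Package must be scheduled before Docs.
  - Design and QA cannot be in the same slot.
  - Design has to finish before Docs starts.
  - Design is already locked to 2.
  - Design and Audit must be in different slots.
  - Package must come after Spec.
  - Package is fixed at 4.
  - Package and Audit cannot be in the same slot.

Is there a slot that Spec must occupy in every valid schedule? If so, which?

Design is fixed at 2 and must come before Spec, so Spec is at least 3.
Package is fixed at 4 and must come after Spec, so Spec is at most 3.
So Spec must be 3.

3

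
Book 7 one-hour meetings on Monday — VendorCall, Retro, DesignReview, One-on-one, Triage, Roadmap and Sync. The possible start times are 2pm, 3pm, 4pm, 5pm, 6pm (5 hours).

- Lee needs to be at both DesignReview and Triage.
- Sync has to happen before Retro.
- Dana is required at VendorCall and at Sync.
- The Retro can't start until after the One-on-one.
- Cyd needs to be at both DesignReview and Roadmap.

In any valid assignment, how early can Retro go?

Precedence pushes Retro to at least 3pm.
Retro at 3pm is achievable: Retro -> 3pm; DesignReview -> 2pm; Triage -> 3pm; Sync -> 2pm; One-on-one -> 2pm; VendorCall -> 3pm; Roadmap -> 3pm.

3pm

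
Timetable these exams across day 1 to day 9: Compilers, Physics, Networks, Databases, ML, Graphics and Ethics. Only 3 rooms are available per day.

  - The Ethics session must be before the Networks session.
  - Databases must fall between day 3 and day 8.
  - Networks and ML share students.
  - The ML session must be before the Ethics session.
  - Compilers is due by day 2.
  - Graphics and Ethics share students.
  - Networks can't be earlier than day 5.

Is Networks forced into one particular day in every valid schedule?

No

Networks can be day 5 (e.g. ML=day 1; Networks=day 5; Compilers=day 1; Databases=day 3; Ethics=day 2; Physics=day 1; Graphics=day 3) or day 6 (e.g. Databases=day 3; Compilers=day 1; Graphics=day 3; ML=day 1; Ethics=day 2; Physics=day 1; Networks=day 6).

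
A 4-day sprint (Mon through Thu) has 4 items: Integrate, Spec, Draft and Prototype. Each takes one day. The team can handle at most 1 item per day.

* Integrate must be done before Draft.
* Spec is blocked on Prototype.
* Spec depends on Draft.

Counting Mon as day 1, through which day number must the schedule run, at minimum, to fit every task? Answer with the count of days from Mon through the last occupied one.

4 days

The precedence chain requires at least 3 distinct days.
With at most 1 per day and 4 tasks, at least 4 days are needed.
4 works (last occupied day: Thu): for example Integrate in Mon; Draft in Tue; Prototype in Wed; Spec in Thu.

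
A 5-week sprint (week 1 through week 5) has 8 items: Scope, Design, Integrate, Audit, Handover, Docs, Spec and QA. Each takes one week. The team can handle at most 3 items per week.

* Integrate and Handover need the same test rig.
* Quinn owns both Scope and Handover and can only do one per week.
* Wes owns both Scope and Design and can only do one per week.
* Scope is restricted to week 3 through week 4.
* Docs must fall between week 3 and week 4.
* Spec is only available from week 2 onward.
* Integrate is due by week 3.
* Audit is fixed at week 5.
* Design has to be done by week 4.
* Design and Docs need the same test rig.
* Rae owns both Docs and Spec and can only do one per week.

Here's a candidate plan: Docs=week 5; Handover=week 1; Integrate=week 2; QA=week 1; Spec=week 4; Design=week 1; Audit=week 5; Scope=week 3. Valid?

Design has to be done by week 4 — holds.
Design and Docs need the same test rig — holds.
Docs must fall between week 3 and week 4 — violated.
Audit is fixed at week 5 — holds.
Wes owns both Scope and Design and can only do one per week — holds.
Quinn owns both Scope and Handover and can only do one per week — holds.
Scope is restricted to week 3 through week 4 — holds.
Spec is only available from week 2 onward — holds.
Rae owns both Docs and Spec and can only do one per week — holds.
The team can handle at most 3 items per week — holds.
Integrate is due by week 3 — holds.
Integrate and Handover need the same test rig — holds.

Invalid. Docs must fall between week 3 and week 4.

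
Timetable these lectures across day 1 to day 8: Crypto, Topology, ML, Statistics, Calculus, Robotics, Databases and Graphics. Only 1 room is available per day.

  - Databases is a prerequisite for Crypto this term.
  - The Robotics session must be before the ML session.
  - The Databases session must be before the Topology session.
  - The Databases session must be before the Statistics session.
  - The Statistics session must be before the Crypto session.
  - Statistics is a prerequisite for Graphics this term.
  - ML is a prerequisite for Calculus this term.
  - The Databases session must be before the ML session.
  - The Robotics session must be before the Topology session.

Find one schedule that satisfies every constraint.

Graphics=day 8; Statistics=day 4; Topology=day 6; Calculus=day 7; ML=day 3; Robotics=day 2; Crypto=day 5; Databases=day 1

Checking: ML(day 3) before Calculus(day 7); Databases(day 1) before Topology(day 6); Databases(day 1) before Statistics(day 4); Robotics(day 2) before ML(day 3); Robotics(day 2) before Topology(day 6); Statistics(day 4) before Graphics(day 8); Databases(day 1) before ML(day 3); Databases(day 1) before Crypto(day 5); Statistics(day 4) before Crypto(day 5); max 1 per day (cap 1).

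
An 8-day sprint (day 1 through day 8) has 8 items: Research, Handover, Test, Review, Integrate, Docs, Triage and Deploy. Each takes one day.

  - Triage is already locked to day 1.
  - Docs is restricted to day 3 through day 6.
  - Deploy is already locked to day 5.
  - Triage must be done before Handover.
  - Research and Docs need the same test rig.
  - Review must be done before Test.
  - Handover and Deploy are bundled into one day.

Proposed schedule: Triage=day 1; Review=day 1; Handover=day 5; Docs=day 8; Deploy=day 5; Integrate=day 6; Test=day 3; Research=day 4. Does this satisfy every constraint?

No — it violates: Docs is restricted to day 3 through day 6

Triage is already locked to day 1 — holds.
Research and Docs need the same test rig — holds.
Docs is restricted to day 3 through day 6 — violated.
Review must be done before Test — holds.
Handover and Deploy are bundled into one day — holds.
Triage must be done before Handover — holds.
Deploy is already locked to day 5 — holds.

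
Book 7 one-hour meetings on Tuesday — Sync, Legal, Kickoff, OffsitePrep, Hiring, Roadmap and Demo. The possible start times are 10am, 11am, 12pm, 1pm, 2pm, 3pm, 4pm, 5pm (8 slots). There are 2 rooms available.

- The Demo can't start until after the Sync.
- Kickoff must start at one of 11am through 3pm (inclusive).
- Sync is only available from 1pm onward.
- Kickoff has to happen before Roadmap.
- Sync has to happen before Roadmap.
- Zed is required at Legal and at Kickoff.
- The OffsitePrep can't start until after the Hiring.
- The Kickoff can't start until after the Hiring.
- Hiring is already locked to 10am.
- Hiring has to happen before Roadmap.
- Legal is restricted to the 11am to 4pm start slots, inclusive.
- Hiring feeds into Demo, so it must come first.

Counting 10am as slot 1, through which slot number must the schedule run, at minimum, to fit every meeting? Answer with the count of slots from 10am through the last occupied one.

The precedence chain requires at least 3 distinct slots.
With at most 2 per slot and 7 meetings, at least 4 slots are needed.
Propagating the time windows through the other constraints, Roadmap can't land before 2pm — that is slot 5 counting from 10am — so the schedule must run through at least 5 slots.
5 works (last occupied slot: 2pm): for example Sync in 1pm; Roadmap in 2pm; OffsitePrep in 11am; Legal in 12pm; Kickoff in 11am; Demo in 2pm; Hiring in 10am.

5 slots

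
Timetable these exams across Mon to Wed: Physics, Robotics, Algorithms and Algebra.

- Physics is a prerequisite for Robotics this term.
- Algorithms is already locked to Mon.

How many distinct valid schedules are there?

Splitting on Physics: it can be Mon (6), Tue (3). Listing each branch's schedules as (Robotics, Algorithms, Algebra):
Physics=Mon: (Tue,Mon,Mon) (Tue,Mon,Tue) (Tue,Mon,Wed) (Wed,Mon,Mon) (Wed,Mon,Tue) (Wed,Mon,Wed) — 6.
Physics=Tue: (Wed,Mon,Mon) (Wed,Mon,Tue) (Wed,Mon,Wed) — 3.
Summing: 6 + 3 = 9.

9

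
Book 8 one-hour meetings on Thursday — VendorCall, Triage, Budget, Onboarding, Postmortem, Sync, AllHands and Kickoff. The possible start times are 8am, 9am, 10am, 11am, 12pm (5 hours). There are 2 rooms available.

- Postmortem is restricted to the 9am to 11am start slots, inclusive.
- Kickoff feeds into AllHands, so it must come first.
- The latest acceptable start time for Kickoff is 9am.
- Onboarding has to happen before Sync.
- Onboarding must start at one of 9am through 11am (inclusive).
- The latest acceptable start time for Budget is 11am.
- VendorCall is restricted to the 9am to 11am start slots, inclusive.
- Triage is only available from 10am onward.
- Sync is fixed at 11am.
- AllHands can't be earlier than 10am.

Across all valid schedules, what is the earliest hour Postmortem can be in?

Postmortem is available from 9am; Postmortem's own window allows nothing later than 11am.
Postmortem at 9am is achievable: Kickoff -> 8am, Budget -> 8am, Postmortem -> 9am, Onboarding -> 9am, VendorCall -> 10am, Sync -> 11am, AllHands -> 10am, Triage -> 11am.

9am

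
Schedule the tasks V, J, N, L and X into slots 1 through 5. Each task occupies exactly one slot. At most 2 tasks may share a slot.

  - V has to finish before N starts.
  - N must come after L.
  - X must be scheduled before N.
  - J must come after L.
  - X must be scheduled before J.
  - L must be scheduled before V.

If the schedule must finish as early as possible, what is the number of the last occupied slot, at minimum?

slot 3

The precedence chain requires at least 3 distinct slots.
With at most 2 per slot and 5 tasks, at least 3 slots are needed.
3 works (last occupied slot: 3): for example J -> 2, L -> 1, N -> 3, V -> 2, X -> 1.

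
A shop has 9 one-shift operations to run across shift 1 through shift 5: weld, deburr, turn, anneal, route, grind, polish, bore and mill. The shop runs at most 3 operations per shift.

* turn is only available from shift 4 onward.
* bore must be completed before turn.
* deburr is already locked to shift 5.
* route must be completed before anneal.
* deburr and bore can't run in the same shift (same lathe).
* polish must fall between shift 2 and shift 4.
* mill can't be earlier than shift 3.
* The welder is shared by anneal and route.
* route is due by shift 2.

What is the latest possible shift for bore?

Downstream work caps bore at shift 4.
bore at shift 4 is achievable: turn in shift 5; deburr in shift 5; polish in shift 2; route in shift 1; mill in shift 3; weld in shift 1; anneal in shift 2; grind in shift 1; bore in shift 4.

shift 4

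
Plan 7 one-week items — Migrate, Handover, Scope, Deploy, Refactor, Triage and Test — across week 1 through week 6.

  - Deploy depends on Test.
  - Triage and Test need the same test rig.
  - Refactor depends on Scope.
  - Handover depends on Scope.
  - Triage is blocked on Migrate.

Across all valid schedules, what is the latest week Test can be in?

Downstream work caps Test at week 5.
Test at week 5 is achievable: Deploy=week 6; Handover=week 2; Migrate=week 1; Test=week 5; Refactor=week 2; Scope=week 1; Triage=week 2.

week 5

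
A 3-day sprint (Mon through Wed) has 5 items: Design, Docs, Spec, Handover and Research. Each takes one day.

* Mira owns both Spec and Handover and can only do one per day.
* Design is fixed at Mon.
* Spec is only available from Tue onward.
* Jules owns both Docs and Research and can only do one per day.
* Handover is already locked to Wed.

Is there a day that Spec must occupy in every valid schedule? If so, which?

Spec's window is Tue–Wed.
Handover is fixed at Wed, and Spec can't share a day with Handover.
So Spec must be Tue.

Tue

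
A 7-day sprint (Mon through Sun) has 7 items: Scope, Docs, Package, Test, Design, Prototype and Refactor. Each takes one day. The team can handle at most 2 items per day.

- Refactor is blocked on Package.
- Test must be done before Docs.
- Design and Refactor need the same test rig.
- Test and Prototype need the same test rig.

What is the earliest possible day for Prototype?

Prototype at Mon is achievable: Test=Tue; Package=Mon; Refactor=Tue; Prototype=Mon; Scope=Wed; Design=Thu; Docs=Wed.

Mon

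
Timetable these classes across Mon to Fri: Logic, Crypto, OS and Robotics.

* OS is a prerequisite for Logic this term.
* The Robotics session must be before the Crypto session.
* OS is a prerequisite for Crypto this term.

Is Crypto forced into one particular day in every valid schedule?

No

Crypto can be Tue (e.g. Logic in Tue; Robotics in Mon; OS in Mon; Crypto in Tue) or Wed (e.g. Crypto -> Wed, Robotics -> Mon, Logic -> Tue, OS -> Mon).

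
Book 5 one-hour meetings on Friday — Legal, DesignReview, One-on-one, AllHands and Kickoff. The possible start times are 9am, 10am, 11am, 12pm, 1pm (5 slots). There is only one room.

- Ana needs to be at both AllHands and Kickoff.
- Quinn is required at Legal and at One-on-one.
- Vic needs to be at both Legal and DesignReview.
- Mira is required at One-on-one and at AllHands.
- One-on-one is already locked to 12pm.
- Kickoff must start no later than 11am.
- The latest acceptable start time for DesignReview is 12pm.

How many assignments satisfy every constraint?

12

Splitting on Legal: it can be 9am (2), 10am (2), 11am (2), 1pm (6). Listing each branch's schedules as (DesignReview, One-on-one, AllHands, Kickoff):
Legal=9am: (10am,12pm,1pm,11am) (11am,12pm,1pm,10am) — 2.
Legal=10am: (9am,12pm,1pm,11am) (11am,12pm,1pm,9am) — 2.
Legal=11am: (9am,12pm,1pm,10am) (10am,12pm,1pm,9am) — 2.
Legal=1pm: (9am,12pm,10am,11am) (9am,12pm,11am,10am) (10am,12pm,9am,11am) (10am,12pm,11am,9am) (11am,12pm,9am,10am) (11am,12pm,10am,9am) — 6.
Summing: 2 + 2 + 2 + 6 = 12.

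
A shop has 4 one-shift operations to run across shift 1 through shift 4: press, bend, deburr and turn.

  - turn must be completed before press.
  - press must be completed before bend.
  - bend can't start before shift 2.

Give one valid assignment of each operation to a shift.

turn -> shift 1, press -> shift 2, deburr -> shift 1, bend -> shift 3

Checking: press(shift 2) before bend(shift 3); turn(shift 1) before press(shift 2); bend=shift 3 in [shift 2,shift 4].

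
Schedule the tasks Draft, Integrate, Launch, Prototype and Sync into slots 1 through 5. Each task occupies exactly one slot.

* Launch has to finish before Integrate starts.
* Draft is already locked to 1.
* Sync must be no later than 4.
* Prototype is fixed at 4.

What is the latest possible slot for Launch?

4

Downstream work caps Launch at 4.
Launch at 4 is achievable: Sync=1; Prototype=4; Draft=1; Integrate=5; Launch=4.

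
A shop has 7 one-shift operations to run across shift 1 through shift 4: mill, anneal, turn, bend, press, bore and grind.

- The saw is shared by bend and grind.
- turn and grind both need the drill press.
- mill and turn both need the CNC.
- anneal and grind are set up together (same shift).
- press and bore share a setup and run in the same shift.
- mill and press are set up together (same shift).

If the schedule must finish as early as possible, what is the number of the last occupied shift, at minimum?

Could 1 shift be enough, i.e. nothing placed later than shift 1? No: grind can't share with turn (shift 1) → nothing is left.
So 1 shift is not enough.
2 works (last occupied shift: shift 2): for example mill in shift 1, bend in shift 2, press in shift 1, anneal in shift 1, bore in shift 1, grind in shift 1, turn in shift 2.

2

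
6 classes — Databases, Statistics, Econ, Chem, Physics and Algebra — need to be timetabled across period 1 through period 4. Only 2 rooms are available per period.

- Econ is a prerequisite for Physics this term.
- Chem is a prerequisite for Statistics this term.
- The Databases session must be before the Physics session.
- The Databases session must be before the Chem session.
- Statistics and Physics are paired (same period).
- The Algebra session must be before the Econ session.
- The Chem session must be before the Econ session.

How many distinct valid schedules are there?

Enumerating: Econ=period 3, Statistics=period 4, Algebra=period 1, Chem=period 2, Physics=period 4, Databases=period 1 | Econ -> period 3, Algebra -> period 2, Physics -> period 4, Databases -> period 1, Statistics -> period 4, Chem -> period 2.

2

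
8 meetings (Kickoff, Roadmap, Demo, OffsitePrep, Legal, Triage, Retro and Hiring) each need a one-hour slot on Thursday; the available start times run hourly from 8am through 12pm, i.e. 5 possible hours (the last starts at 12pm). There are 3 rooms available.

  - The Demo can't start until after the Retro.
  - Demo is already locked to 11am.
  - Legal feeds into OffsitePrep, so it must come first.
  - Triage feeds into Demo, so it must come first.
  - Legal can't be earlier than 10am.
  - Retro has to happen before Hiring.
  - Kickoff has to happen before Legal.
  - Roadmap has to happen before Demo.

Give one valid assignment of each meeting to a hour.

Retro -> 8am, Kickoff -> 8am, OffsitePrep -> 11am, Roadmap -> 8am, Hiring -> 9am, Legal -> 10am, Demo -> 11am, Triage -> 9am

Checking: Roadmap(8am) before Demo(11am); Retro(8am) before Demo(11am); Kickoff(8am) before Legal(10am); Retro(8am) before Hiring(9am); Legal(10am) before OffsitePrep(11am); Triage(9am) before Demo(11am); Demo=11am in [11am,11am]; Legal=10am in [10am,12pm]; max 3 per hour (cap 3).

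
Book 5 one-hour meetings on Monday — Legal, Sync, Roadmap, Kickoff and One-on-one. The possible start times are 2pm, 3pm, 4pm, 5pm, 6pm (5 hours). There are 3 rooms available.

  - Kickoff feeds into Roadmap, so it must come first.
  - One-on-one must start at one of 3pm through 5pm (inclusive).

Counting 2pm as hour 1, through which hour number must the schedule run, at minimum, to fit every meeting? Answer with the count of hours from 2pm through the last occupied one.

The precedence chain requires at least 2 distinct hours.
With at most 3 per hour and 5 meetings, at least 2 hours are needed.
2 works (last occupied hour: 3pm): for example One-on-one=3pm; Roadmap=3pm; Sync=2pm; Kickoff=2pm; Legal=2pm.

2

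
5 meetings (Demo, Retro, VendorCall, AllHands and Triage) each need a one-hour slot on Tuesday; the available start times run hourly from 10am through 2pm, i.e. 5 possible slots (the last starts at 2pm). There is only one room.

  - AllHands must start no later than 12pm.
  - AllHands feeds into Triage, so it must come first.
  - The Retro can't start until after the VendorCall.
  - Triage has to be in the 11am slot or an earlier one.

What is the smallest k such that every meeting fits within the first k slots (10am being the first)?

5 slots

The precedence chain requires at least 2 distinct slots.
With at most 1 per slot and 5 meetings, at least 5 slots are needed.
5 works (last occupied slot: 2pm): for example AllHands -> 10am, Demo -> 2pm, VendorCall -> 12pm, Retro -> 1pm, Triage -> 11am.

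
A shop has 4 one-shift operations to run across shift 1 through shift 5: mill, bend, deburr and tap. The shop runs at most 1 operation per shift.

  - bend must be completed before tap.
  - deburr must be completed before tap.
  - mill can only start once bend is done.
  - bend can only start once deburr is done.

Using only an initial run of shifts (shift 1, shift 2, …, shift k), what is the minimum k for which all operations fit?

4

The precedence chain requires at least 3 distinct shifts.
With at most 1 per shift and 4 operations, at least 4 shifts are needed.
4 works (last occupied shift: shift 4): for example tap=shift 3, bend=shift 2, deburr=shift 1, mill=shift 4.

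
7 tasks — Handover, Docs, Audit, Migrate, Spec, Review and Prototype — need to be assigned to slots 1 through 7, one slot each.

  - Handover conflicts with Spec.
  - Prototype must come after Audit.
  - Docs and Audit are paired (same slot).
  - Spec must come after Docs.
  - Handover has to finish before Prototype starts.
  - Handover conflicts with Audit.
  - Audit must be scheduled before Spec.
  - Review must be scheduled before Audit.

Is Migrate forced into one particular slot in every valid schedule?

Migrate can be 1 (e.g. Handover -> 1, Migrate -> 1, Prototype -> 3, Review -> 1, Audit -> 2, Docs -> 2, Spec -> 3) or 2 (e.g. Audit in 2; Docs in 2; Handover in 1; Migrate in 2; Review in 1; Prototype in 3; Spec in 3).

No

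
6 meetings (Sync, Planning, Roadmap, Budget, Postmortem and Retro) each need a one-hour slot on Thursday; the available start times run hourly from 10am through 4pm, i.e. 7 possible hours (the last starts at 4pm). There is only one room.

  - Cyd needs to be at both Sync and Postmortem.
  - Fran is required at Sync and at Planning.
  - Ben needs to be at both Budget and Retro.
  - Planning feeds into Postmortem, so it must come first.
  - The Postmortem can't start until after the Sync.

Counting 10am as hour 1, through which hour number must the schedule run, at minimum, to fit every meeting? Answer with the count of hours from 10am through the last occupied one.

6

The precedence chain requires at least 2 distinct hours.
With at most 1 per hour and 6 meetings, at least 6 hours are needed.
6 works (last occupied hour: 3pm): for example Retro=3pm, Planning=11am, Sync=10am, Roadmap=1pm, Budget=2pm, Postmortem=12pm.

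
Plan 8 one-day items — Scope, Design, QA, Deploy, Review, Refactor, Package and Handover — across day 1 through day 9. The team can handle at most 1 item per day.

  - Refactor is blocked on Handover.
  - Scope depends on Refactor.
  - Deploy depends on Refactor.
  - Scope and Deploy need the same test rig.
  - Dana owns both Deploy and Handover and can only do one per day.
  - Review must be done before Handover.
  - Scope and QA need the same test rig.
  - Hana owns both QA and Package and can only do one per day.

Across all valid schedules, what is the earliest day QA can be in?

QA at day 1 is achievable: Scope -> day 5; Review -> day 2; Package -> day 8; Refactor -> day 4; Handover -> day 3; QA -> day 1; Deploy -> day 6; Design -> day 7.

day 1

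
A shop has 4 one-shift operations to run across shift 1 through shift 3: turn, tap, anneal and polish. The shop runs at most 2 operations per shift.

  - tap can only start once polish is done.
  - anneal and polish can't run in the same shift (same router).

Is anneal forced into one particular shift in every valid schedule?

anneal can be shift 1 (e.g. tap -> shift 3, polish -> shift 2, anneal -> shift 1, turn -> shift 1) or shift 2 (e.g. tap in shift 2; polish in shift 1; anneal in shift 2; turn in shift 1).

No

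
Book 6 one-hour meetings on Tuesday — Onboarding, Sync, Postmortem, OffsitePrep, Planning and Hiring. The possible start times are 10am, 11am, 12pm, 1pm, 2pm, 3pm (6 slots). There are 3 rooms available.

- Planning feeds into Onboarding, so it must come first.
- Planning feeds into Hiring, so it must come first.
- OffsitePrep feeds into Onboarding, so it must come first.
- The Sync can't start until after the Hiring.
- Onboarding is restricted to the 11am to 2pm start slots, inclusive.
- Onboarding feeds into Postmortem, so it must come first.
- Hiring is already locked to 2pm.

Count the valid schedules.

50

Splitting on Onboarding: it can be 11am (4), 12pm (12), 1pm (18), 2pm (16). Listing each branch's schedules as (Sync, Postmortem, OffsitePrep, Planning, Hiring):
Onboarding=11am: (3pm,12pm,10am,10am,2pm) (3pm,1pm,10am,10am,2pm) (3pm,2pm,10am,10am,2pm) (3pm,3pm,10am,10am,2pm) — 4.
Onboarding=12pm: (3pm,1pm,10am,10am,2pm) (3pm,1pm,10am,11am,2pm) (3pm,1pm,11am,10am,2pm) (3pm,1pm,11am,11am,2pm) (3pm,2pm,10am,10am,2pm) (3pm,2pm,10am,11am,2pm) (3pm,2pm,11am,10am,2pm) (3pm,2pm,11am,11am,2pm) (3pm,3pm,10am,10am,2pm) (3pm,3pm,10am,11am,2pm) (3pm,3pm,11am,10am,2pm) (3pm,3pm,11am,11am,2pm) — 12.
Onboarding=1pm: (3pm,2pm,10am,10am,2pm) (3pm,2pm,10am,11am,2pm) (3pm,2pm,10am,12pm,2pm) (3pm,2pm,11am,10am,2pm) (3pm,2pm,11am,11am,2pm) (3pm,2pm,11am,12pm,2pm) (3pm,2pm,12pm,10am,2pm) (3pm,2pm,12pm,11am,2pm) (3pm,2pm,12pm,12pm,2pm) (3pm,3pm,10am,10am,2pm) (3pm,3pm,10am,11am,2pm) (3pm,3pm,10am,12pm,2pm) (3pm,3pm,11am,10am,2pm) (3pm,3pm,11am,11am,2pm) (3pm,3pm,11am,12pm,2pm) (3pm,3pm,12pm,10am,2pm) (3pm,3pm,12pm,11am,2pm) (3pm,3pm,12pm,12pm,2pm) — 18.
Onboarding=2pm: (3pm,3pm,10am,10am,2pm) (3pm,3pm,10am,11am,2pm) (3pm,3pm,10am,12pm,2pm) (3pm,3pm,10am,1pm,2pm) (3pm,3pm,11am,10am,2pm) (3pm,3pm,11am,11am,2pm) (3pm,3pm,11am,12pm,2pm) (3pm,3pm,11am,1pm,2pm) (3pm,3pm,12pm,10am,2pm) (3pm,3pm,12pm,11am,2pm) (3pm,3pm,12pm,12pm,2pm) (3pm,3pm,12pm,1pm,2pm) (3pm,3pm,1pm,10am,2pm) (3pm,3pm,1pm,11am,2pm) (3pm,3pm,1pm,12pm,2pm) (3pm,3pm,1pm,1pm,2pm) — 16.
Summing: 4 + 12 + 18 + 16 = 50.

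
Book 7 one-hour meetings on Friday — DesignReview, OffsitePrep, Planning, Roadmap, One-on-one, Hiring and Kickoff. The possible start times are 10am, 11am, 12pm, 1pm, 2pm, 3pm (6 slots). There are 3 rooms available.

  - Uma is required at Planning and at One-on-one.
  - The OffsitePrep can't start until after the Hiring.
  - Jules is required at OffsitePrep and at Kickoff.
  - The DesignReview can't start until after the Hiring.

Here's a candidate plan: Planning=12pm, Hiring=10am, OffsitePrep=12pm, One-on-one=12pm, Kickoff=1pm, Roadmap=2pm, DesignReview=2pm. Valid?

No — it violates: Uma is required at Planning and at One-on-one

Uma is required at Planning and at One-on-one — violated.
There are 3 rooms available — holds.
The DesignReview can't start until after the Hiring — holds.
Jules is required at OffsitePrep and at Kickoff — holds.
The OffsitePrep can't start until after the Hiring — holds.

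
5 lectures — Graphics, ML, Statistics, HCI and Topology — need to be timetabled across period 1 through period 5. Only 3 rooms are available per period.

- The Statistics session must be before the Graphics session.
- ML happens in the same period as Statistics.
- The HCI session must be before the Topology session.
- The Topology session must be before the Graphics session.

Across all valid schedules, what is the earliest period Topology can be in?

period 2

Precedence pushes Topology to at least period 2; downstream work caps Topology at period 4.
Topology at period 2 is achievable: ML -> period 1; Topology -> period 2; Statistics -> period 1; HCI -> period 1; Graphics -> period 3.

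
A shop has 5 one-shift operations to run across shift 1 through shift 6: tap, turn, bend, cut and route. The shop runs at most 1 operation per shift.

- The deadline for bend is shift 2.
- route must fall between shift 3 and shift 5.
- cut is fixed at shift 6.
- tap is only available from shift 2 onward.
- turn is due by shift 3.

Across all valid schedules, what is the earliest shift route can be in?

Route is available from shift 3; route's own window allows nothing later than shift 5.
route at shift 3 is achievable: route in shift 3; cut in shift 6; tap in shift 4; turn in shift 2; bend in shift 1.

shift 3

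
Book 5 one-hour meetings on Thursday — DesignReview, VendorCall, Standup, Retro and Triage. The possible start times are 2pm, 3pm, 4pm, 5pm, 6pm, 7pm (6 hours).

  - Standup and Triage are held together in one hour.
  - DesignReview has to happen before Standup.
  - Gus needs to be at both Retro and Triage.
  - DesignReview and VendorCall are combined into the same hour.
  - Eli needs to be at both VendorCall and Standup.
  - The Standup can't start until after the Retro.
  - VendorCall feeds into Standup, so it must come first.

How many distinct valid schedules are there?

Splitting on DesignReview: it can be 2pm (15), 3pm (14), 4pm (12), 5pm (9), 6pm (5). Listing each branch's schedules as (VendorCall, Standup, Retro, Triage):
DesignReview=2pm: (2pm,3pm,2pm,3pm) (2pm,4pm,2pm,4pm) (2pm,4pm,3pm,4pm) (2pm,5pm,2pm,5pm) (2pm,5pm,3pm,5pm) (2pm,5pm,4pm,5pm) (2pm,6pm,2pm,6pm) (2pm,6pm,3pm,6pm) (2pm,6pm,4pm,6pm) (2pm,6pm,5pm,6pm) (2pm,7pm,2pm,7pm) (2pm,7pm,3pm,7pm) (2pm,7pm,4pm,7pm) (2pm,7pm,5pm,7pm) (2pm,7pm,6pm,7pm) — 15.
DesignReview=3pm: (3pm,4pm,2pm,4pm) (3pm,4pm,3pm,4pm) (3pm,5pm,2pm,5pm) (3pm,5pm,3pm,5pm) (3pm,5pm,4pm,5pm) (3pm,6pm,2pm,6pm) (3pm,6pm,3pm,6pm) (3pm,6pm,4pm,6pm) (3pm,6pm,5pm,6pm) (3pm,7pm,2pm,7pm) (3pm,7pm,3pm,7pm) (3pm,7pm,4pm,7pm) (3pm,7pm,5pm,7pm) (3pm,7pm,6pm,7pm) — 14.
DesignReview=4pm: (4pm,5pm,2pm,5pm) (4pm,5pm,3pm,5pm) (4pm,5pm,4pm,5pm) (4pm,6pm,2pm,6pm) (4pm,6pm,3pm,6pm) (4pm,6pm,4pm,6pm) (4pm,6pm,5pm,6pm) (4pm,7pm,2pm,7pm) (4pm,7pm,3pm,7pm) (4pm,7pm,4pm,7pm) (4pm,7pm,5pm,7pm) (4pm,7pm,6pm,7pm) — 12.
DesignReview=5pm: (5pm,6pm,2pm,6pm) (5pm,6pm,3pm,6pm) (5pm,6pm,4pm,6pm) (5pm,6pm,5pm,6pm) (5pm,7pm,2pm,7pm) (5pm,7pm,3pm,7pm) (5pm,7pm,4pm,7pm) (5pm,7pm,5pm,7pm) (5pm,7pm,6pm,7pm) — 9.
DesignReview=6pm: (6pm,7pm,2pm,7pm) (6pm,7pm,3pm,7pm) (6pm,7pm,4pm,7pm) (6pm,7pm,5pm,7pm) (6pm,7pm,6pm,7pm) — 5.
Summing: 15 + 14 + 12 + 9 + 5 = 55.

55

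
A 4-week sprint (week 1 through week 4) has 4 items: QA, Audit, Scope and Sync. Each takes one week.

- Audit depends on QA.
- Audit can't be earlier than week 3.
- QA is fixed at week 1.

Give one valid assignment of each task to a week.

QA -> week 1; Scope -> week 1; Audit -> week 3; Sync -> week 1

Checking: QA(week 1) before Audit(week 3); Audit=week 3 in [week 3,week 4]; QA=week 1 in [week 1,week 1].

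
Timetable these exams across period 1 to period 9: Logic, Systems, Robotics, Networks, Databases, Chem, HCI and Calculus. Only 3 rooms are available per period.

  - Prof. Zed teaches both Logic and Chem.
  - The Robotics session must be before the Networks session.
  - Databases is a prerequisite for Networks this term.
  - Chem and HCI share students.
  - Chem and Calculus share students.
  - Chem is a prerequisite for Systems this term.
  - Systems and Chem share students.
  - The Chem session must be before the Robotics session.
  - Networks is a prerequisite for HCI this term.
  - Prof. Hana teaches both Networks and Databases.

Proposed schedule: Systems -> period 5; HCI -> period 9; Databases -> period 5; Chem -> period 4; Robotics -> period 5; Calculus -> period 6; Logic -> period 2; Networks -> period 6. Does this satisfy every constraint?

Databases is a prerequisite for Networks this term — holds.
Chem and HCI share students — holds.
Chem and Calculus share students — holds.
Systems and Chem share students — holds.
Prof. Hana teaches both Networks and Databases — holds.
Only 3 rooms are available per period — holds.
Prof. Zed teaches both Logic and Chem — holds.
The Robotics session must be before the Networks session — holds.
Chem is a prerequisite for Systems this term — holds.
The Chem session must be before the Robotics session — holds.
Networks is a prerequisite for HCI this term — holds.

Yes, all constraints hold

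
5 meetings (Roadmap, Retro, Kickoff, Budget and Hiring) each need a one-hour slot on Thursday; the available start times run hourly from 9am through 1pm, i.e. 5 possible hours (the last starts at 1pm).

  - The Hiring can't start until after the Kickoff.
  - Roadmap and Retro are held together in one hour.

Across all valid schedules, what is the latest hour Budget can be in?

1pm

Budget at 1pm is achievable: Budget in 1pm, Kickoff in 9am, Hiring in 10am, Retro in 9am, Roadmap in 9am.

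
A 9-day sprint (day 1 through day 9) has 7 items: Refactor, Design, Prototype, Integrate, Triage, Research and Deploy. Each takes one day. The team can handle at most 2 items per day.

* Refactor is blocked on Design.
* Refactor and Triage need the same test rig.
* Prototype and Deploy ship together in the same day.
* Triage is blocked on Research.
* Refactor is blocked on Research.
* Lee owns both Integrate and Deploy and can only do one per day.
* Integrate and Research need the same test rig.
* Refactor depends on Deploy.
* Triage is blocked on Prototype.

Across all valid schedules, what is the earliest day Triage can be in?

Precedence pushes Triage to at least day 2.
Triage at day 3 is achievable: Deploy in day 2; Prototype in day 2; Refactor in day 4; Design in day 1; Triage in day 3; Research in day 1; Integrate in day 3.
Nothing earlier works — the conflict and capacity constraints rule out every day before day 3.

day 3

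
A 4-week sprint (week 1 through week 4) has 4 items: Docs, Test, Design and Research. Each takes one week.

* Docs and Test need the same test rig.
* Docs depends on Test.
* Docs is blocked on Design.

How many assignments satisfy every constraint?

56

Splitting on Docs: it can be week 2 (4), week 3 (16), week 4 (36). Listing each branch's schedules as (Test, Design, Research) by week number:
Docs=week 2: (1,1,1) (1,1,2) (1,1,3) (1,1,4) — 4.
Docs=week 3: (1,1,1) (1,1,2) (1,1,3) (1,1,4) (1,2,1) (1,2,2) (1,2,3) (1,2,4) (2,1,1) (2,1,2) (2,1,3) (2,1,4) (2,2,1) (2,2,2) (2,2,3) (2,2,4) — 16.
Docs=week 4: (1,1,1) (1,1,2) (1,1,3) (1,1,4) (1,2,1) (1,2,2) (1,2,3) (1,2,4) (1,3,1) (1,3,2) (1,3,3) (1,3,4) (2,1,1) (2,1,2) (2,1,3) (2,1,4) (2,2,1) (2,2,2) (2,2,3) (2,2,4) (2,3,1) (2,3,2) (2,3,3) (2,3,4) (3,1,1) (3,1,2) (3,1,3) (3,1,4) (3,2,1) (3,2,2) (3,2,3) (3,2,4) (3,3,1) (3,3,2) (3,3,3) (3,3,4) — 36.
Summing: 4 + 16 + 36 = 56.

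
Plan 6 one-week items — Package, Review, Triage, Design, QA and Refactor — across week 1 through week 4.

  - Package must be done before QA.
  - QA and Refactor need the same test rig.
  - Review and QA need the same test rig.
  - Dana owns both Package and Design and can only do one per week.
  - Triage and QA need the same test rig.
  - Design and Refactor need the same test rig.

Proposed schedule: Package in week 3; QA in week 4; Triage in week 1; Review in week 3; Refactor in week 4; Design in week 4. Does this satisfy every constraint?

Invalid. QA and Refactor need the same test rig.

Dana owns both Package and Design and can only do one per week — holds.
Triage and QA need the same test rig — holds.
Design and Refactor need the same test rig — violated.
QA and Refactor need the same test rig — violated.
Review and QA need the same test rig — holds.
Package must be done before QA — holds.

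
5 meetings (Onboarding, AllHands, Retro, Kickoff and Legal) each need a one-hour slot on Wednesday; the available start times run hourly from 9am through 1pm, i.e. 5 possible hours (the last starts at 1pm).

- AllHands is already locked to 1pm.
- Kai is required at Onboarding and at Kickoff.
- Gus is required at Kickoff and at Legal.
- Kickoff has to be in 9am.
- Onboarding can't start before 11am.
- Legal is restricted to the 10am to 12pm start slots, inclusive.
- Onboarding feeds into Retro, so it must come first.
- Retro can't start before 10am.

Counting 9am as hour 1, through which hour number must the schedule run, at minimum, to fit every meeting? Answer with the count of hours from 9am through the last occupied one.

The precedence chain requires at least 2 distinct hours.
AllHands can't be placed before 1pm — that is hour 5 counting from 9am — so the schedule must run through at least 5 hours.
5 works (last occupied hour: 1pm): for example AllHands in 1pm; Retro in 12pm; Kickoff in 9am; Legal in 10am; Onboarding in 11am.

5 hours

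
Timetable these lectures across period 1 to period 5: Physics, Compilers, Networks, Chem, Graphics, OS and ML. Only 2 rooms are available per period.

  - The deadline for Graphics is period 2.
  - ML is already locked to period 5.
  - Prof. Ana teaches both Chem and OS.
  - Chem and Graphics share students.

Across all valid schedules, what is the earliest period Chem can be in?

period 1

Chem at period 1 is achievable: OS in period 3, Graphics in period 2, Physics in period 1, Chem in period 1, ML in period 5, Networks in period 3, Compilers in period 2.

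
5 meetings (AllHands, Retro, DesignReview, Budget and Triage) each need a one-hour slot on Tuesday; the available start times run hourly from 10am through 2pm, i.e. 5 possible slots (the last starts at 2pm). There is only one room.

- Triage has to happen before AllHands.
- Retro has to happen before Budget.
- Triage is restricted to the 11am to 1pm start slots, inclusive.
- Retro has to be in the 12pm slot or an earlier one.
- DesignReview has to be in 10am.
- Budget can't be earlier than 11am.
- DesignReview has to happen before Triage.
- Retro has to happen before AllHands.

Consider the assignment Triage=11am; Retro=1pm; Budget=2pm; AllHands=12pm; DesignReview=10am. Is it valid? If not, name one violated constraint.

No. Retro has to happen before AllHands is not satisfied.

DesignReview has to be in 10am — holds.
Triage is restricted to the 11am to 1pm start slots, inclusive — holds.
Retro has to happen before Budget — holds.
Retro has to happen before AllHands — violated.
DesignReview has to happen before Triage — holds.
Budget can't be earlier than 11am — holds.
Triage has to happen before AllHands — holds.
There is only one room — holds.
Retro has to be in the 12pm slot or an earlier one — violated.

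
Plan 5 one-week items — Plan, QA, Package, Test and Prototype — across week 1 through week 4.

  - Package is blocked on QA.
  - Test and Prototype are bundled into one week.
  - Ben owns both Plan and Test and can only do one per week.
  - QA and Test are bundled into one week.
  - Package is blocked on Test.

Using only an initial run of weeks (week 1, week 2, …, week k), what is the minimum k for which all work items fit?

2 weeks

The precedence chain requires at least 2 distinct weeks.
2 works (last occupied week: week 2): for example Plan in week 2, Package in week 2, Test in week 1, QA in week 1, Prototype in week 1.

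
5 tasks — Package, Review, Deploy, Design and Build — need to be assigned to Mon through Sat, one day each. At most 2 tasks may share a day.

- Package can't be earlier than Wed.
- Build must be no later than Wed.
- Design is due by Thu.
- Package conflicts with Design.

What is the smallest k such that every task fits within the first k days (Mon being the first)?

With at most 2 per day and 5 tasks, at least 3 days are needed.
Package can't be placed before Wed — that is day 3 counting from Mon — so the schedule must run through at least 3 days.
3 works (last occupied day: Wed): for example Design -> Tue; Build -> Tue; Package -> Wed; Deploy -> Mon; Review -> Mon.

3 days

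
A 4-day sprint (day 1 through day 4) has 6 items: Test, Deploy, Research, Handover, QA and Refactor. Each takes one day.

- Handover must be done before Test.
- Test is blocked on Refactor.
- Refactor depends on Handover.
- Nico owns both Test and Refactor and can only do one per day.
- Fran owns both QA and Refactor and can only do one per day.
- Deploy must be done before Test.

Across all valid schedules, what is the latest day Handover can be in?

Downstream work caps Handover at day 2.
Handover at day 2 is achievable: Deploy in day 1, QA in day 1, Refactor in day 3, Research in day 1, Handover in day 2, Test in day 4.

day 2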